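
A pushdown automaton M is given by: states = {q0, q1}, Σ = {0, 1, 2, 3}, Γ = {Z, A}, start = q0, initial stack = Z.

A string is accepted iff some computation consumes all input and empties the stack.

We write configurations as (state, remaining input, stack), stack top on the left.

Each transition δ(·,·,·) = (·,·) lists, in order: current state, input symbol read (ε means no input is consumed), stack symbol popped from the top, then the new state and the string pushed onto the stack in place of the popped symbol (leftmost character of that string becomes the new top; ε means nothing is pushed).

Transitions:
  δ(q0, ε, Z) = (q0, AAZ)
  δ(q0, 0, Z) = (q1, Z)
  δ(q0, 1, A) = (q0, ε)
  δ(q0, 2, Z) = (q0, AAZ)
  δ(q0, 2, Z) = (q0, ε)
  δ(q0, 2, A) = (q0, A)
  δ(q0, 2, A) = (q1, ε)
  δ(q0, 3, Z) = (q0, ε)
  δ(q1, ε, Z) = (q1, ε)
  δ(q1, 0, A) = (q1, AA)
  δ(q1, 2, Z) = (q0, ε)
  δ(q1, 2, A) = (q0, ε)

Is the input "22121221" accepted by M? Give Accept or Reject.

Reject

No computation consumes all input and empties the stack.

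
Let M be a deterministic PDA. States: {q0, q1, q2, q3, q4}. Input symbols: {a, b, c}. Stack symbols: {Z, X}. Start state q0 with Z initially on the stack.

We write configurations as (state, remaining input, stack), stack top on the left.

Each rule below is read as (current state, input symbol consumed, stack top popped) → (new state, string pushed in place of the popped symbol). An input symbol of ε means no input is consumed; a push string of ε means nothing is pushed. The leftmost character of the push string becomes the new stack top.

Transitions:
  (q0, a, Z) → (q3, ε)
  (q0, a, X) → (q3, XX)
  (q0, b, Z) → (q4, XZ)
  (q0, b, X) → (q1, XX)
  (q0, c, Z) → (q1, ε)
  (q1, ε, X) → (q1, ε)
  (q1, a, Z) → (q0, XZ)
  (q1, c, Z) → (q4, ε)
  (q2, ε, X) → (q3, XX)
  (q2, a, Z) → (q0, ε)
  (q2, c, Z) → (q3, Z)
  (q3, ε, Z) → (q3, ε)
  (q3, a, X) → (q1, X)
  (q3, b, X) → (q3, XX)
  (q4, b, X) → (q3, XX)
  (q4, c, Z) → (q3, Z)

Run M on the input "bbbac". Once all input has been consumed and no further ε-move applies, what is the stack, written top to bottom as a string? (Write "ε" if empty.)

(q0, bbbac, Z)
  read b, top Z: go to q4, push XZ → (q4, bbac, XZ)
  read b, top X: go to q3, push XX → (q3, bac, XXZ)
  read b, top X: go to q3, push XX → (q3, ac, XXXZ)
  read a, top X: go to q1, push X → (q1, c, XXXZ)
  ε-move, top X: go to q1, push ε → (q1, c, XXZ)
  ε-move, top X: go to q1, push ε → (q1, c, XZ)
  ε-move, top X: go to q1, push ε → (q1, c, Z)
  read c, top Z: go to q4, push ε → (q4, ε, ε)
All input consumed in state q4 with stack ε.

ε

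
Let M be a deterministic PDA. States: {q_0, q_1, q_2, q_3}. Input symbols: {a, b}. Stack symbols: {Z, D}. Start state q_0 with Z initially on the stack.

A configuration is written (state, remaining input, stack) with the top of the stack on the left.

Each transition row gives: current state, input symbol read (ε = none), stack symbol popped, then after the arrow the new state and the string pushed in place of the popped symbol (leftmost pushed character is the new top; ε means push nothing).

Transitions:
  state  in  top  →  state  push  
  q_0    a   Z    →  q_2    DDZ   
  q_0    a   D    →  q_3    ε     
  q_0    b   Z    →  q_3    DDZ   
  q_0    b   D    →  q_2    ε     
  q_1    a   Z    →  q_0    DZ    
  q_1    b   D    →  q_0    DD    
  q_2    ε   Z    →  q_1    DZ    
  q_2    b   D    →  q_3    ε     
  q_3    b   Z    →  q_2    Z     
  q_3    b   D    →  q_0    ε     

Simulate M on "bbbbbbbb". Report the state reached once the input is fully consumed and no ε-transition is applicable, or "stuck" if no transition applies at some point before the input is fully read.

(q_0, bbbbbbbb, Z) ⊢ (q_3, bbbbbbb, DDZ) ⊢ (q_0, bbbbbb, DZ) ⊢ (q_2, bbbbb, Z) ⊢ (q_1, bbbbb, DZ) ⊢ (q_0, bbbb, DDZ) ⊢ (q_2, bbb, DZ) ⊢ (q_3, bb, Z) ⊢ (q_2, b, Z) ⊢ (q_1, b, DZ) ⊢ (q_0, ε, DDZ)
All input consumed; M is in state q_0.

q_0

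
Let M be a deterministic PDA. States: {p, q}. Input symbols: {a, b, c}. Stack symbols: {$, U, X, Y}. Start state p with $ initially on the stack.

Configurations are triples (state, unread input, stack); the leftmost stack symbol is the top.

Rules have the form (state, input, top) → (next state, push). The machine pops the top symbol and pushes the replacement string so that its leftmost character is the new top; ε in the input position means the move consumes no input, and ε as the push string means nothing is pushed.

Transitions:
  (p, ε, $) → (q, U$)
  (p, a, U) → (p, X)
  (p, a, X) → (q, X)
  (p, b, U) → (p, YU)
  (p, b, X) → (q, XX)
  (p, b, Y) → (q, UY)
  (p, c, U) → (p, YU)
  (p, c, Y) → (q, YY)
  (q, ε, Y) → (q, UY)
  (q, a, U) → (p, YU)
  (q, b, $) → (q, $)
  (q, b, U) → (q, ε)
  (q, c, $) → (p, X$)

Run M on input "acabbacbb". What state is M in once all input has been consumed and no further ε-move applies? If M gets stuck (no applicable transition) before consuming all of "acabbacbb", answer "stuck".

(p, acabbacbb, $)
  ε-move, top $: go to q, push U$ → (q, acabbacbb, U$)
  read a, top U: go to p, push YU → (p, cabbacbb, YU$)
  read c, top Y: go to q, push YY → (q, abbacbb, YYU$)
  ε-move, top Y: go to q, push UY → (q, abbacbb, UYYU$)
  read a, top U: go to p, push YU → (p, bbacbb, YUYYU$)
  read b, top Y: go to q, push UY → (q, bacbb, UYUYYU$)
  read b, top U: go to q, push ε → (q, acbb, YUYYU$)
  ε-move, top Y: go to q, push UY → (q, acbb, UYUYYU$)
  read a, top U: go to p, push YU → (p, cbb, YUYUYYU$)
  read c, top Y: go to q, push YY → (q, bb, YYUYUYYU$)
  ε-move, top Y: go to q, push UY → (q, bb, UYYUYUYYU$)
  read b, top U: go to q, push ε → (q, b, YYUYUYYU$)
  ε-move, top Y: go to q, push UY → (q, b, UYYUYUYYU$)
  read b, top U: go to q, push ε → (q, ε, YYUYUYYU$)
  ε-move, top Y: go to q, push UY → (q, ε, UYYUYUYYU$)
All input consumed; M is in state q.

q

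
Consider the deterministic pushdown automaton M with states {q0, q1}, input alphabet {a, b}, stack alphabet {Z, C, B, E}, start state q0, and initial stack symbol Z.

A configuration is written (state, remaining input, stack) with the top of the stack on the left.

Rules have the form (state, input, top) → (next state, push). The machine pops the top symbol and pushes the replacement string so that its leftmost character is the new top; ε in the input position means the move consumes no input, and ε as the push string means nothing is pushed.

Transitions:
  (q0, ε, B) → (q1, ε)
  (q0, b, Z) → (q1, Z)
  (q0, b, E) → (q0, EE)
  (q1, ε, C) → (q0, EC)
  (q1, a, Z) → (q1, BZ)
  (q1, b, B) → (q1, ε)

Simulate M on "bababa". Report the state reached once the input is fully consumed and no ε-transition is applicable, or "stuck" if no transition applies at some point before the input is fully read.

(q0, bababa, Z) ⊢ (q1, ababa, Z) ⊢ (q1, baba, BZ) ⊢ (q1, aba, Z) ⊢ (q1, ba, BZ) ⊢ (q1, a, Z) ⊢ (q1, ε, BZ)
All input consumed; M is in state q1.

q1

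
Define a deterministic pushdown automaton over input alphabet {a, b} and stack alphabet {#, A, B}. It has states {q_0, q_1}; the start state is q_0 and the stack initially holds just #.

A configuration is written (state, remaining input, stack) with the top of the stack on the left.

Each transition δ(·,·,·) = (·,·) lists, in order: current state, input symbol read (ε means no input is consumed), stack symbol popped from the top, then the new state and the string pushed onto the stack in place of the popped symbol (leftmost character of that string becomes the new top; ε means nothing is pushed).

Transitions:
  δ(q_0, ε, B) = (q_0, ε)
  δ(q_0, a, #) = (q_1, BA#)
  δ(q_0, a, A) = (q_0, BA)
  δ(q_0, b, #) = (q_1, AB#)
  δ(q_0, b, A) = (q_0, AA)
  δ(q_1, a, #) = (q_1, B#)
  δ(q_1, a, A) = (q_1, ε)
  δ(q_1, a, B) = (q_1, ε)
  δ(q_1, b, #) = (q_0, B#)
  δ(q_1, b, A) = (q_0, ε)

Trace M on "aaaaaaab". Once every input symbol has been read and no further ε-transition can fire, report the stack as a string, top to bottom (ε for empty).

#

(q_0, aaaaaaab, #) ⊢ (q_1, aaaaaab, BA#) ⊢ (q_1, aaaaab, A#) ⊢ (q_1, aaaab, #) ⊢ (q_1, aaab, B#) ⊢ (q_1, aab, #) ⊢ (q_1, ab, B#) ⊢ (q_1, b, #) ⊢ (q_0, ε, B#) ⊢ (q_0, ε, #)
All input consumed in state q_0 with stack #.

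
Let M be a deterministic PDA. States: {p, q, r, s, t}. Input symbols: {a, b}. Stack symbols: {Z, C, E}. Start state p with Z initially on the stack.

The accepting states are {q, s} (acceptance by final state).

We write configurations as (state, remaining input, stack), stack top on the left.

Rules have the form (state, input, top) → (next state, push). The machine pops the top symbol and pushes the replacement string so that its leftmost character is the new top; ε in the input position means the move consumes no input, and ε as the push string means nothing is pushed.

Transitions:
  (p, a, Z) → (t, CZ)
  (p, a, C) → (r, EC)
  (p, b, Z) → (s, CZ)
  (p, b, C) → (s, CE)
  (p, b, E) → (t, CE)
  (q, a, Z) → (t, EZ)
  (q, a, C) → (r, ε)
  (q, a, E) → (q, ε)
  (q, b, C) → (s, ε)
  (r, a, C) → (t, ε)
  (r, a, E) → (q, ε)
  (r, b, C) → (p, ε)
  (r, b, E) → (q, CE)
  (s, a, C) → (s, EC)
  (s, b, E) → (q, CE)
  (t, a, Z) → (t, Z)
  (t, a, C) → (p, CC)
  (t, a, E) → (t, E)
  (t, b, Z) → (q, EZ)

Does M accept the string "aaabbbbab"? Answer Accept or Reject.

Reject

(p, aaabbbbab, Z) ⊢ (t, aabbbbab, CZ) ⊢ (p, abbbbab, CCZ) ⊢ (r, bbbbab, ECCZ) ⊢ (q, bbbab, CECCZ) ⊢ (s, bbab, ECCZ) ⊢ (q, bab, CECCZ) ⊢ (s, ab, ECCZ)
No transition applies at (s, ab, ECCZ); input not fully consumed.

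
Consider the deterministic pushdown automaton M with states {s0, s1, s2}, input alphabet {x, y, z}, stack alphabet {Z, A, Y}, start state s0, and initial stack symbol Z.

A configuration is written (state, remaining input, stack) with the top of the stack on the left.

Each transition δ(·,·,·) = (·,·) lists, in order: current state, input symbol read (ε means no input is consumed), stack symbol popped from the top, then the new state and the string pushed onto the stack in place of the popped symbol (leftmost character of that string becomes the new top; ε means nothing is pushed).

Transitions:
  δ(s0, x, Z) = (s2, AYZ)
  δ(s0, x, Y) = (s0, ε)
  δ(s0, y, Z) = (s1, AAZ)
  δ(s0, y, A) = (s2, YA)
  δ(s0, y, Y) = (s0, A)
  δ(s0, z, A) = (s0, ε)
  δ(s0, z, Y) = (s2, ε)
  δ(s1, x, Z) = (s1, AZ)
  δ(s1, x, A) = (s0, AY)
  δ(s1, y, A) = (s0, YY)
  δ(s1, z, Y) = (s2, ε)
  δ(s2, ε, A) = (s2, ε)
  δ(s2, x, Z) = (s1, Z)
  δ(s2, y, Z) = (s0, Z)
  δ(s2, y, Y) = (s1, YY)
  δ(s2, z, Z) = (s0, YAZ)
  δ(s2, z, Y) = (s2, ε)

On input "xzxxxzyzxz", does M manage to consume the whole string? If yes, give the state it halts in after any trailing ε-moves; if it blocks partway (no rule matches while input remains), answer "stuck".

s2

(s0, xzxxxzyzxz, Z) ⊢ (s2, zxxxzyzxz, AYZ) ⊢ (s2, zxxxzyzxz, YZ) ⊢ (s2, xxxzyzxz, Z) ⊢ (s1, xxzyzxz, Z) ⊢ (s1, xzyzxz, AZ) ⊢ (s0, zyzxz, AYZ) ⊢ (s0, yzxz, YZ) ⊢ (s0, zxz, AZ) ⊢ (s0, xz, Z) ⊢ (s2, z, AYZ) ⊢ (s2, z, YZ) ⊢ (s2, ε, Z)
All input consumed; M is in state s2.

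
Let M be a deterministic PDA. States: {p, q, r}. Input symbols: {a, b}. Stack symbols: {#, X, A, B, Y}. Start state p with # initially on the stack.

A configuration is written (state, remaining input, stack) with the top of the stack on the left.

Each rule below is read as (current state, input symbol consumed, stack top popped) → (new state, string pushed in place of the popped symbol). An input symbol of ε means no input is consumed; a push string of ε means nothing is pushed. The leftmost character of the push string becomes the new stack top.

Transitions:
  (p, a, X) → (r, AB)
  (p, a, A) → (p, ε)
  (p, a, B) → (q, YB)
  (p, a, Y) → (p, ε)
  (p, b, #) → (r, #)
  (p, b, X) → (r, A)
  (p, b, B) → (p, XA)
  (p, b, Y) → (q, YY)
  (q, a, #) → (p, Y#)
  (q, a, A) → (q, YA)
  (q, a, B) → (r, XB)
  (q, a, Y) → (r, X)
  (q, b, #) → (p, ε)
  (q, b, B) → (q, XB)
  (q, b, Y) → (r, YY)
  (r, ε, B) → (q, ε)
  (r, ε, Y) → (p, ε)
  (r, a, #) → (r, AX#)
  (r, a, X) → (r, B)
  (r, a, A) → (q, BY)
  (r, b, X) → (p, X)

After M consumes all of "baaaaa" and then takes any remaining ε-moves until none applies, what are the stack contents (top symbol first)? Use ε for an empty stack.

(p, baaaaa, #) ⊢ (r, aaaaa, #) ⊢ (r, aaaa, AX#) ⊢ (q, aaa, BYX#) ⊢ (r, aa, XBYX#) ⊢ (r, a, BBYX#) ⊢ (q, a, BYX#) ⊢ (r, ε, XBYX#)
All input consumed in state r with stack XBYX#.

XBYX#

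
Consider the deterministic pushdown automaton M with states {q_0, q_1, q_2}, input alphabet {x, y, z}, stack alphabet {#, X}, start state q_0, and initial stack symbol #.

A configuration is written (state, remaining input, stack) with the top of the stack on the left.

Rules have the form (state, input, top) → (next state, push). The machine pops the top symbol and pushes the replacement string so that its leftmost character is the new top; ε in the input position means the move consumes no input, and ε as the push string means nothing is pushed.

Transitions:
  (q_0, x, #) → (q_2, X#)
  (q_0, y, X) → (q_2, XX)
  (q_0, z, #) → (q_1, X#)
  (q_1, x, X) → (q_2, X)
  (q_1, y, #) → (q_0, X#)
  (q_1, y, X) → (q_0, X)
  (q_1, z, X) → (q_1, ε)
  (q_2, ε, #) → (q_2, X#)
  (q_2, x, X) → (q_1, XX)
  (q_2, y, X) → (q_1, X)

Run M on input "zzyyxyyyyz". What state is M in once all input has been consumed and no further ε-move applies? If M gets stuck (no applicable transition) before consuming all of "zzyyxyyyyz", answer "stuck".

(q_0, zzyyxyyyyz, #)
  read z, top #: go to q_1, push X# → (q_1, zyyxyyyyz, X#)
  read z, top X: go to q_1, push ε → (q_1, yyxyyyyz, #)
  read y, top #: go to q_0, push X# → (q_0, yxyyyyz, X#)
  read y, top X: go to q_2, push XX → (q_2, xyyyyz, XX#)
  read x, top X: go to q_1, push XX → (q_1, yyyyz, XXX#)
  read y, top X: go to q_0, push X → (q_0, yyyz, XXX#)
  read y, top X: go to q_2, push XX → (q_2, yyz, XXXX#)
  read y, top X: go to q_1, push X → (q_1, yz, XXXX#)
  read y, top X: go to q_0, push X → (q_0, z, XXXX#)
No transition for (q_0, z, top X); M blocks with input z remaining.

stuck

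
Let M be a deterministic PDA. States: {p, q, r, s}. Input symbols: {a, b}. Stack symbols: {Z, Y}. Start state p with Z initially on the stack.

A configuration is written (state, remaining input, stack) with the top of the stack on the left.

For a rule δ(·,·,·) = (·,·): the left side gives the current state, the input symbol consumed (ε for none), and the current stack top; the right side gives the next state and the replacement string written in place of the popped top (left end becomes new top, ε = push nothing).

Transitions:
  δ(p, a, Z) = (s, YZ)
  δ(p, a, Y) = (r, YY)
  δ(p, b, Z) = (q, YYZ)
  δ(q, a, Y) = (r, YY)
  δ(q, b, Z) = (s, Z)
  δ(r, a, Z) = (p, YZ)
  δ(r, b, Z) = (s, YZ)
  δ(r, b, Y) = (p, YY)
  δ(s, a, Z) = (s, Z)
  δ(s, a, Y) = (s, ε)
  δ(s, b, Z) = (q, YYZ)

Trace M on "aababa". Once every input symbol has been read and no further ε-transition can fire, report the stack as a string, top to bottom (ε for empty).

(p, aababa, Z)
  read a, top Z: go to s, push YZ → (s, ababa, YZ)
  read a, top Y: go to s, push ε → (s, baba, Z)
  read b, top Z: go to q, push YYZ → (q, aba, YYZ)
  read a, top Y: go to r, push YY → (r, ba, YYYZ)
  read b, top Y: go to p, push YY → (p, a, YYYYZ)
  read a, top Y: go to r, push YY → (r, ε, YYYYYZ)
All input consumed in state r with stack YYYYYZ.

YYYYYZ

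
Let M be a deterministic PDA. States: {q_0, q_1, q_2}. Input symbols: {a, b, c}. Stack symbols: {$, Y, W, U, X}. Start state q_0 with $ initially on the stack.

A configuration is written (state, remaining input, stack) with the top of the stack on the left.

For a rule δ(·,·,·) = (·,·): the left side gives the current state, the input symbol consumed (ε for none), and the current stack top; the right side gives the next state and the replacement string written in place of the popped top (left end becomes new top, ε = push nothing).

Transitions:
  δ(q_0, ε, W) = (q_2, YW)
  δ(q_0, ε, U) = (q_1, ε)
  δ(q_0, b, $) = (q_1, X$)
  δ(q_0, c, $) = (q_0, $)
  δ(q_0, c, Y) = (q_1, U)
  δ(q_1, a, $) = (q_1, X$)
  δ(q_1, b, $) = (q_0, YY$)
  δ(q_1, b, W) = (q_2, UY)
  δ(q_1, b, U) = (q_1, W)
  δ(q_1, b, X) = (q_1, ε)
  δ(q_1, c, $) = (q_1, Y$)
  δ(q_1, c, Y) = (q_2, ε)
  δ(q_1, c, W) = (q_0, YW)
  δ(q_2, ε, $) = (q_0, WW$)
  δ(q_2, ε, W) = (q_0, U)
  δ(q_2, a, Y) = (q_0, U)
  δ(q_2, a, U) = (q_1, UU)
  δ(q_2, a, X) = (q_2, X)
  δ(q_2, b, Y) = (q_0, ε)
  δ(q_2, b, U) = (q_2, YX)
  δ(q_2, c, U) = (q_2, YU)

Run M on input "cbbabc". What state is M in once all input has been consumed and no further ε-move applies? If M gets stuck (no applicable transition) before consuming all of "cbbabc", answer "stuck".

(q_0, cbbabc, $)
  read c, top $: go to q_0, push $ → (q_0, bbabc, $)
  read b, top $: go to q_1, push X$ → (q_1, babc, X$)
  read b, top X: go to q_1, push ε → (q_1, abc, $)
  read a, top $: go to q_1, push X$ → (q_1, bc, X$)
  read b, top X: go to q_1, push ε → (q_1, c, $)
  read c, top $: go to q_1, push Y$ → (q_1, ε, Y$)
All input consumed; M is in state q_1.

q_1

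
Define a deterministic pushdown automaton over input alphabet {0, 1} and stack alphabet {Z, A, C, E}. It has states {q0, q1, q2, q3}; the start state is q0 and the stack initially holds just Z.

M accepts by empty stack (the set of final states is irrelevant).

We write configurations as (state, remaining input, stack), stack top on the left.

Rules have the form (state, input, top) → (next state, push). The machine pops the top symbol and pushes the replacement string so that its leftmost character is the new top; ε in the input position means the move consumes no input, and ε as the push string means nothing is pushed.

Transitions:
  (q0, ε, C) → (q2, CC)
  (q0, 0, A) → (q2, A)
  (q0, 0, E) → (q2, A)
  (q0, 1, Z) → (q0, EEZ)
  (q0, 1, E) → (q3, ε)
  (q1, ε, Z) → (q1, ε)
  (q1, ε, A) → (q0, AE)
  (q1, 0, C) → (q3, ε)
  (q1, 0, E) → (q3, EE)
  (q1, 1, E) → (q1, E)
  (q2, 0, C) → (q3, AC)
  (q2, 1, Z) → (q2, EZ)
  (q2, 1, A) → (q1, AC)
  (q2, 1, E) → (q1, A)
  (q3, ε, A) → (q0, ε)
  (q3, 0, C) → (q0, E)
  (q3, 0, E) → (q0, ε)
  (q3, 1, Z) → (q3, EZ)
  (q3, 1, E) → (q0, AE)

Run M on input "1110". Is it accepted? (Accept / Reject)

Reject

(q0, 1110, Z)
  read 1, top Z: go to q0, push EEZ → (q0, 110, EEZ)
  read 1, top E: go to q3, push ε → (q3, 10, EZ)
  read 1, top E: go to q0, push AE → (q0, 0, AEZ)
  read 0, top A: go to q2, push A → (q2, ε, AEZ)
All input consumed; stack is AEZ, not empty, and no further ε-move applies.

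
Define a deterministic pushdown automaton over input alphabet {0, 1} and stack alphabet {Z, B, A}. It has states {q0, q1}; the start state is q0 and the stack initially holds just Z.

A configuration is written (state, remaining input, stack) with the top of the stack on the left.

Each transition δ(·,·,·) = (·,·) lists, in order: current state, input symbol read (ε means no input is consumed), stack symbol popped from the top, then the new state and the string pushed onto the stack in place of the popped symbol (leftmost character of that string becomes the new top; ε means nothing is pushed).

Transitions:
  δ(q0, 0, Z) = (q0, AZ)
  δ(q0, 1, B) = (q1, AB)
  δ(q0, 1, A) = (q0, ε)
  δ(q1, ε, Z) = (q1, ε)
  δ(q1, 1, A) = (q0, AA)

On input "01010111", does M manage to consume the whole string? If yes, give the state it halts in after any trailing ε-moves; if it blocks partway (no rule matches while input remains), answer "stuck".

stuck

(q0, 01010111, Z) ⊢ (q0, 1010111, AZ) ⊢ (q0, 010111, Z) ⊢ (q0, 10111, AZ) ⊢ (q0, 0111, Z) ⊢ (q0, 111, AZ) ⊢ (q0, 11, Z)
No transition for (q0, 1, top Z); M blocks with input 11 remaining.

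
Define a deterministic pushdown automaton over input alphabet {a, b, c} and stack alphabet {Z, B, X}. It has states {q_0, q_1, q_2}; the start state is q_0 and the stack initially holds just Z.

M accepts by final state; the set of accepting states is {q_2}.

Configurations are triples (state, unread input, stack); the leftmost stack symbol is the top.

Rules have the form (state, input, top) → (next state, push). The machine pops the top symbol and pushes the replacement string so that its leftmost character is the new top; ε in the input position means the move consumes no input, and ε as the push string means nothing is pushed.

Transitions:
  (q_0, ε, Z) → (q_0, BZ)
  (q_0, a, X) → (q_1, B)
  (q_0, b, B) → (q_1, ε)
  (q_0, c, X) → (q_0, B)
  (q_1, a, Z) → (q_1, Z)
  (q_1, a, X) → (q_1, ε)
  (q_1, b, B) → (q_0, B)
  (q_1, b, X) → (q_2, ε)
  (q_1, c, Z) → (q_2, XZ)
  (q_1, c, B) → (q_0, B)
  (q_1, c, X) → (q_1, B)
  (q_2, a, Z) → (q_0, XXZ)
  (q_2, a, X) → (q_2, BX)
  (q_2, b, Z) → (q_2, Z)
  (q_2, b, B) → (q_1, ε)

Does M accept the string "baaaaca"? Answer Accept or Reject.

Accept

(q_0, baaaaca, Z)
  ε-move, top Z: go to q_0, push BZ → (q_0, baaaaca, BZ)
  read b, top B: go to q_1, push ε → (q_1, aaaaca, Z)
  read a, top Z: go to q_1, push Z → (q_1, aaaca, Z)
  read a, top Z: go to q_1, push Z → (q_1, aaca, Z)
  read a, top Z: go to q_1, push Z → (q_1, aca, Z)
  read a, top Z: go to q_1, push Z → (q_1, ca, Z)
  read c, top Z: go to q_2, push XZ → (q_2, a, XZ)
  read a, top X: go to q_2, push BX → (q_2, ε, BXZ)
All input consumed; state q_2 ∈ F.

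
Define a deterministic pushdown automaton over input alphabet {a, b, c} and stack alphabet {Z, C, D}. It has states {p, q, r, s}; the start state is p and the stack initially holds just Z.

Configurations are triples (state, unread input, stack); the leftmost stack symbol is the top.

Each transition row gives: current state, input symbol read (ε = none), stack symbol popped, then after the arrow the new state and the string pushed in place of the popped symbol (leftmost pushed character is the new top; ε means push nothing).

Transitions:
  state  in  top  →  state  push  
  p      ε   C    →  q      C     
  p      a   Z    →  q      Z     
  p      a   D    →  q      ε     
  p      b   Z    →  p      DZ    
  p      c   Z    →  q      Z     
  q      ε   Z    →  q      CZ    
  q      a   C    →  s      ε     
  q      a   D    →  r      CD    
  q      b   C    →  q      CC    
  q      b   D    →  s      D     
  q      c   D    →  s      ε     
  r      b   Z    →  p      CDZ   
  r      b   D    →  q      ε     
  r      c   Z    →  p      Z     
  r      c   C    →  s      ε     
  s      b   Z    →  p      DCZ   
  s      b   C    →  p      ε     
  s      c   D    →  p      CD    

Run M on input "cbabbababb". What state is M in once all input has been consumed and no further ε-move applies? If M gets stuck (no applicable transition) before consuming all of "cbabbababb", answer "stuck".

(p, cbabbababb, Z) ⊢ (q, babbababb, Z) ⊢ (q, babbababb, CZ) ⊢ (q, abbababb, CCZ) ⊢ (s, bbababb, CZ) ⊢ (p, bababb, Z) ⊢ (p, ababb, DZ) ⊢ (q, babb, Z) ⊢ (q, babb, CZ) ⊢ (q, abb, CCZ) ⊢ (s, bb, CZ) ⊢ (p, b, Z) ⊢ (p, ε, DZ)
All input consumed; M is in state p.

p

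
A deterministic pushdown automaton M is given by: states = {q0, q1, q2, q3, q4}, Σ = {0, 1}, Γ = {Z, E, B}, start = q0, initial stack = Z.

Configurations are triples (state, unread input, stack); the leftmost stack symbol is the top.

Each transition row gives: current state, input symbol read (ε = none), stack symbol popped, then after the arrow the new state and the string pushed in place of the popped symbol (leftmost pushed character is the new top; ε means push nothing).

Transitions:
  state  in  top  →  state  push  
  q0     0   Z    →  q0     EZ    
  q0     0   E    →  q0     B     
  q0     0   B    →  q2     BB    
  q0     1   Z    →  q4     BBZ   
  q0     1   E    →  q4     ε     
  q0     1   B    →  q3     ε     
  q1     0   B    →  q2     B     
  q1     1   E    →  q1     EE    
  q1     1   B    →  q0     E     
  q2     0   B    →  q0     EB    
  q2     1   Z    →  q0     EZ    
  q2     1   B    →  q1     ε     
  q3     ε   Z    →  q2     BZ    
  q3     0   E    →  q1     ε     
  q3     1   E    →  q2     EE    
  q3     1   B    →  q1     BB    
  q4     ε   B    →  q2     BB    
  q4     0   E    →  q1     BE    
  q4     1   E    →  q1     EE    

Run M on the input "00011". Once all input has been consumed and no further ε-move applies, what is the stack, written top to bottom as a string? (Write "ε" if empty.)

(q0, 00011, Z) ⊢ (q0, 0011, EZ) ⊢ (q0, 011, BZ) ⊢ (q2, 11, BBZ) ⊢ (q1, 1, BZ) ⊢ (q0, ε, EZ)
All input consumed in state q0 with stack EZ.

EZ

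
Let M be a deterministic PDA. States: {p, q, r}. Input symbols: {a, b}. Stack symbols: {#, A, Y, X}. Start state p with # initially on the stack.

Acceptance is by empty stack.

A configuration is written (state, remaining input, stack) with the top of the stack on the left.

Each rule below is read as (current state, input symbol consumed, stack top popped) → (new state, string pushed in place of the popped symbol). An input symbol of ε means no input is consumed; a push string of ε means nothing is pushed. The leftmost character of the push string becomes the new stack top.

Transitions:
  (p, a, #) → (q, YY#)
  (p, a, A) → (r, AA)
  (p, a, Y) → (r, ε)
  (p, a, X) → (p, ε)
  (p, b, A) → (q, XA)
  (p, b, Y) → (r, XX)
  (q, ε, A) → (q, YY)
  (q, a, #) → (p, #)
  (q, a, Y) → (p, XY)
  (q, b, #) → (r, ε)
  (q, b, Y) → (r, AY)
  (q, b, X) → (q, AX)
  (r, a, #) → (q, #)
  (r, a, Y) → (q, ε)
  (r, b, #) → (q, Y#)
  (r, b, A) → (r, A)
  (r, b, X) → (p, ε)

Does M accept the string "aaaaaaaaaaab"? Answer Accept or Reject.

Accept

(p, aaaaaaaaaaab, #)
  read a, top #: go to q, push YY# → (q, aaaaaaaaaab, YY#)
  read a, top Y: go to p, push XY → (p, aaaaaaaaab, XYY#)
  read a, top X: go to p, push ε → (p, aaaaaaaab, YY#)
  read a, top Y: go to r, push ε → (r, aaaaaaab, Y#)
  read a, top Y: go to q, push ε → (q, aaaaaab, #)
  read a, top #: go to p, push # → (p, aaaaab, #)
  read a, top #: go to q, push YY# → (q, aaaab, YY#)
  read a, top Y: go to p, push XY → (p, aaab, XYY#)
  read a, top X: go to p, push ε → (p, aab, YY#)
  read a, top Y: go to r, push ε → (r, ab, Y#)
  read a, top Y: go to q, push ε → (q, b, #)
  read b, top #: go to r, push ε → (r, ε, ε)
All input consumed and the stack is empty.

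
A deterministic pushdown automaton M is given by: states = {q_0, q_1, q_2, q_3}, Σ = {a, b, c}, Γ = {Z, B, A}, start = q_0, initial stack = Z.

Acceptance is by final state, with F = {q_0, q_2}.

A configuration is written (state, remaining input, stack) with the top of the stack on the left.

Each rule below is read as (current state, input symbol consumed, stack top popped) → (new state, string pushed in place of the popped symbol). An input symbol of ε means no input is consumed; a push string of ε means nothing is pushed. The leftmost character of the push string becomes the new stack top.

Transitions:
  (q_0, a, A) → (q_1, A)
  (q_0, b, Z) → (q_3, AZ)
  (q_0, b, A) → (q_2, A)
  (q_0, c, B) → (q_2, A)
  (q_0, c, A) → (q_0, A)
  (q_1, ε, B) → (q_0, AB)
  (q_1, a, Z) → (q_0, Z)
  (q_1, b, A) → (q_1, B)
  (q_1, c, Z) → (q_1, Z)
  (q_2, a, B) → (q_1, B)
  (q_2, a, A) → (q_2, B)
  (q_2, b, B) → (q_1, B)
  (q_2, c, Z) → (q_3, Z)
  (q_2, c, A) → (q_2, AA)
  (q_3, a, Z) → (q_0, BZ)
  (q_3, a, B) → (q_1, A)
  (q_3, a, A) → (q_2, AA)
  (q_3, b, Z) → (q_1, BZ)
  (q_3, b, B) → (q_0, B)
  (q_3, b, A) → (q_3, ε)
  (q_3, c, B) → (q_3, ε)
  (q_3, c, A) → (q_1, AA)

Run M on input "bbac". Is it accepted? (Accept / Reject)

Accept

(q_0, bbac, Z)
  read b, top Z: go to q_3, push AZ → (q_3, bac, AZ)
  read b, top A: go to q_3, push ε → (q_3, ac, Z)
  read a, top Z: go to q_0, push BZ → (q_0, c, BZ)
  read c, top B: go to q_2, push A → (q_2, ε, AZ)
All input consumed; state q_2 ∈ F.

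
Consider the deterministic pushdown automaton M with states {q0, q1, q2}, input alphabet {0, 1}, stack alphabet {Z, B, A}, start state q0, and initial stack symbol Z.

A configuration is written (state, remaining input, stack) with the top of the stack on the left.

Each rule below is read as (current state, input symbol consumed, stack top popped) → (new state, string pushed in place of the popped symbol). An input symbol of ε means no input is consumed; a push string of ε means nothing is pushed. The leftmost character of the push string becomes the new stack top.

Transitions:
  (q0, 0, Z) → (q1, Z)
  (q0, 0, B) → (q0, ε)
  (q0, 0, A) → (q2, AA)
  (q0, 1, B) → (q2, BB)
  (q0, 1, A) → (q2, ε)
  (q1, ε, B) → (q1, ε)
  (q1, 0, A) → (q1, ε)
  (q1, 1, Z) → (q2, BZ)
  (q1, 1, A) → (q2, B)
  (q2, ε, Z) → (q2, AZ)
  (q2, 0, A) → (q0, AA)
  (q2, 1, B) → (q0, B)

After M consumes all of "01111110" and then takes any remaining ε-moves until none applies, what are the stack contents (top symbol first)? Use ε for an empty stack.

BBZ

(q0, 01111110, Z)
  read 0, top Z: go to q1, push Z → (q1, 1111110, Z)
  read 1, top Z: go to q2, push BZ → (q2, 111110, BZ)
  read 1, top B: go to q0, push B → (q0, 11110, BZ)
  read 1, top B: go to q2, push BB → (q2, 1110, BBZ)
  read 1, top B: go to q0, push B → (q0, 110, BBZ)
  read 1, top B: go to q2, push BB → (q2, 10, BBBZ)
  read 1, top B: go to q0, push B → (q0, 0, BBBZ)
  read 0, top B: go to q0, push ε → (q0, ε, BBZ)
All input consumed in state q0 with stack BBZ.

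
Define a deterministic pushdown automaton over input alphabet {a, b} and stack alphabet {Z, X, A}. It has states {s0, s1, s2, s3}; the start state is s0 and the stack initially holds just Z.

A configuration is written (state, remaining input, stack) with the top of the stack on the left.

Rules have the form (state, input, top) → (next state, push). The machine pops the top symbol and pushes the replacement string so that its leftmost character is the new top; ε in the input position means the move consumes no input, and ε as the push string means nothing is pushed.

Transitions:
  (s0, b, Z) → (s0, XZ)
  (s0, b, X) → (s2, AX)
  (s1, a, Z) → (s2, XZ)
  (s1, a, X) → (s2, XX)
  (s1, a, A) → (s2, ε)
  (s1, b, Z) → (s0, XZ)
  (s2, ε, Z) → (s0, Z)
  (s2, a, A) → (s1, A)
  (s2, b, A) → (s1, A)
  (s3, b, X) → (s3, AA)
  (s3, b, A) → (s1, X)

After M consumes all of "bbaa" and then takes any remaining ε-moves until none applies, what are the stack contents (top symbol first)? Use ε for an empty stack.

(s0, bbaa, Z) ⊢ (s0, baa, XZ) ⊢ (s2, aa, AXZ) ⊢ (s1, a, AXZ) ⊢ (s2, ε, XZ)
All input consumed in state s2 with stack XZ.

XZ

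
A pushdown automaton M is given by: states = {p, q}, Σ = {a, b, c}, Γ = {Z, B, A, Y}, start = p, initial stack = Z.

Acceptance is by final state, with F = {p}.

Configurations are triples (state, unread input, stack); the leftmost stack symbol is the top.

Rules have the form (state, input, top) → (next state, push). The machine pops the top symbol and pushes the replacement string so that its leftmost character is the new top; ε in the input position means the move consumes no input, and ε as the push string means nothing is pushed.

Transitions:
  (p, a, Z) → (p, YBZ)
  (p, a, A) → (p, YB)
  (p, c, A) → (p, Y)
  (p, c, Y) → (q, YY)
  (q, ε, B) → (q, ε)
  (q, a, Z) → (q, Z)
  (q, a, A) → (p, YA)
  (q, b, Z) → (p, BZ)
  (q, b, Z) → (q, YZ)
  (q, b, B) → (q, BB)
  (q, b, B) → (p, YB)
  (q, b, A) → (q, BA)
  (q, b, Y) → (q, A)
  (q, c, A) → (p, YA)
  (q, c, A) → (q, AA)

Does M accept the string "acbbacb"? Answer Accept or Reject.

No computation consumes all input and reaches a final state.

Reject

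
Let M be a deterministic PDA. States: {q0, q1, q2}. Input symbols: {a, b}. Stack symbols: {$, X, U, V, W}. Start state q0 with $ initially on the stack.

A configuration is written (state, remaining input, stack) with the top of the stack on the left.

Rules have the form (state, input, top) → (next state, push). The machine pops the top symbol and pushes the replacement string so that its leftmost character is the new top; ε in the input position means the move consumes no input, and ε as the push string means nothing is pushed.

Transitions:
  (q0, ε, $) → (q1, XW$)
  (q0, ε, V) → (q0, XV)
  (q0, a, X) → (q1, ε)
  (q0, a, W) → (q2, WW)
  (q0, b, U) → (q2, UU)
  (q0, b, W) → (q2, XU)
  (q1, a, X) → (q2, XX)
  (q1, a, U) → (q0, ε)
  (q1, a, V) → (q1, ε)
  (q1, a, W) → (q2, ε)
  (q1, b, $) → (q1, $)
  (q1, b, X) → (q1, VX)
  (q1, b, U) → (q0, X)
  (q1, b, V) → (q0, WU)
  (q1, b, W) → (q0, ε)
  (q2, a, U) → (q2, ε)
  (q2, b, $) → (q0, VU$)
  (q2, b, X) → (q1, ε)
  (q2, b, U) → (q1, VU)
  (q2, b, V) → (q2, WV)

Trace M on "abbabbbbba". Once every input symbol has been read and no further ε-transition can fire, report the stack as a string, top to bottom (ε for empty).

UXW$

(q0, abbabbbbba, $)
  ε-move, top $: go to q1, push XW$ → (q1, abbabbbbba, XW$)
  read a, top X: go to q2, push XX → (q2, bbabbbbba, XXW$)
  read b, top X: go to q1, push ε → (q1, babbbbba, XW$)
  read b, top X: go to q1, push VX → (q1, abbbbba, VXW$)
  read a, top V: go to q1, push ε → (q1, bbbbba, XW$)
  read b, top X: go to q1, push VX → (q1, bbbba, VXW$)
  read b, top V: go to q0, push WU → (q0, bbba, WUXW$)
  read b, top W: go to q2, push XU → (q2, bba, XUUXW$)
  read b, top X: go to q1, push ε → (q1, ba, UUXW$)
  read b, top U: go to q0, push X → (q0, a, XUXW$)
  read a, top X: go to q1, push ε → (q1, ε, UXW$)
All input consumed in state q1 with stack UXW$.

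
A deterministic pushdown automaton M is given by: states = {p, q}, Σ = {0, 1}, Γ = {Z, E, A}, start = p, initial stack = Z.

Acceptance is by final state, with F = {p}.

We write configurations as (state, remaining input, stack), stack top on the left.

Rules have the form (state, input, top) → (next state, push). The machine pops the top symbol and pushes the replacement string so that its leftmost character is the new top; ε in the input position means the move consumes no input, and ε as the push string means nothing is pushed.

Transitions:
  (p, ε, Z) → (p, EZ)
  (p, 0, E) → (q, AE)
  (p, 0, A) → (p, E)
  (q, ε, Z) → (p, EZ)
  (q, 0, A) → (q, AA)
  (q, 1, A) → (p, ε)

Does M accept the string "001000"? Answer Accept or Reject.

Reject

(p, 001000, Z) ⊢ (p, 001000, EZ) ⊢ (q, 01000, AEZ) ⊢ (q, 1000, AAEZ) ⊢ (p, 000, AEZ) ⊢ (p, 00, EEZ) ⊢ (q, 0, AEEZ) ⊢ (q, ε, AAEEZ)
All input consumed; state q ∉ F and no further ε-move applies.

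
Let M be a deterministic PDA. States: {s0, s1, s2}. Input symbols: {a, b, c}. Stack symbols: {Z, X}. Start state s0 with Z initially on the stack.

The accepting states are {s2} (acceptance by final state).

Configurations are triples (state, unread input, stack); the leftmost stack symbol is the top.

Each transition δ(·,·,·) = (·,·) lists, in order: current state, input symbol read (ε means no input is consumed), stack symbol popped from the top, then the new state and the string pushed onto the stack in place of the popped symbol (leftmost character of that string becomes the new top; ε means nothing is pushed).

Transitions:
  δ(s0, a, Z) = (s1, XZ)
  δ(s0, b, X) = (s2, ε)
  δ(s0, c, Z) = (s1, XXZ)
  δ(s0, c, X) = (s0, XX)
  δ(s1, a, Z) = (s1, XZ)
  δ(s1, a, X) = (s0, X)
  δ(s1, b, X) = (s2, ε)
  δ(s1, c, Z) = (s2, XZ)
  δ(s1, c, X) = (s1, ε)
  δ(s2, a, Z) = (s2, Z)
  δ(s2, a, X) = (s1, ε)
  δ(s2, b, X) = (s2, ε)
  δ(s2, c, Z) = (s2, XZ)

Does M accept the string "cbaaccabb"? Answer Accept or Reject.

(s0, cbaaccabb, Z)
  read c, top Z: go to s1, push XXZ → (s1, baaccabb, XXZ)
  read b, top X: go to s2, push ε → (s2, aaccabb, XZ)
  read a, top X: go to s1, push ε → (s1, accabb, Z)
  read a, top Z: go to s1, push XZ → (s1, ccabb, XZ)
  read c, top X: go to s1, push ε → (s1, cabb, Z)
  read c, top Z: go to s2, push XZ → (s2, abb, XZ)
  read a, top X: go to s1, push ε → (s1, bb, Z)
No transition applies at (s1, bb, Z); input not fully consumed.

Reject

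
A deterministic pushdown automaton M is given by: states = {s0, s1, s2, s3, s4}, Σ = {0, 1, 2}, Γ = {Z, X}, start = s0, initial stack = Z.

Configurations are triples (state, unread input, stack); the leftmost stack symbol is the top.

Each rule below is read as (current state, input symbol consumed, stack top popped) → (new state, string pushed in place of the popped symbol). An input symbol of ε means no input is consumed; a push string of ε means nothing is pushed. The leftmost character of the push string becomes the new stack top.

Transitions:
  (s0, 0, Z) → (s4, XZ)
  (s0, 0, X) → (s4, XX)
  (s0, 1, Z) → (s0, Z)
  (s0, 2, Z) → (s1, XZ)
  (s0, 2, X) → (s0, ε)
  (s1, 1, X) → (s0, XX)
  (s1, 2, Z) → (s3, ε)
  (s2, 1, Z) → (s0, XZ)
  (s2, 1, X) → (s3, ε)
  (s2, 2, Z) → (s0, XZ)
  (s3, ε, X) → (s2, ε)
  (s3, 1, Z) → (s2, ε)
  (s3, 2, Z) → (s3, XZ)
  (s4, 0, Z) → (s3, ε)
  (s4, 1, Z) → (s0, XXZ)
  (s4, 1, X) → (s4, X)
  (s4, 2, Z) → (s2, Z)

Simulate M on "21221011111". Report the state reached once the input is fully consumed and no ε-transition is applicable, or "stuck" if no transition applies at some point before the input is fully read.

(s0, 21221011111, Z)
  read 2, top Z: go to s1, push XZ → (s1, 1221011111, XZ)
  read 1, top X: go to s0, push XX → (s0, 221011111, XXZ)
  read 2, top X: go to s0, push ε → (s0, 21011111, XZ)
  read 2, top X: go to s0, push ε → (s0, 1011111, Z)
  read 1, top Z: go to s0, push Z → (s0, 011111, Z)
  read 0, top Z: go to s4, push XZ → (s4, 11111, XZ)
  read 1, top X: go to s4, push X → (s4, 1111, XZ)
  read 1, top X: go to s4, push X → (s4, 111, XZ)
  read 1, top X: go to s4, push X → (s4, 11, XZ)
  read 1, top X: go to s4, push X → (s4, 1, XZ)
  read 1, top X: go to s4, push X → (s4, ε, XZ)
All input consumed; M is in state s4.

s4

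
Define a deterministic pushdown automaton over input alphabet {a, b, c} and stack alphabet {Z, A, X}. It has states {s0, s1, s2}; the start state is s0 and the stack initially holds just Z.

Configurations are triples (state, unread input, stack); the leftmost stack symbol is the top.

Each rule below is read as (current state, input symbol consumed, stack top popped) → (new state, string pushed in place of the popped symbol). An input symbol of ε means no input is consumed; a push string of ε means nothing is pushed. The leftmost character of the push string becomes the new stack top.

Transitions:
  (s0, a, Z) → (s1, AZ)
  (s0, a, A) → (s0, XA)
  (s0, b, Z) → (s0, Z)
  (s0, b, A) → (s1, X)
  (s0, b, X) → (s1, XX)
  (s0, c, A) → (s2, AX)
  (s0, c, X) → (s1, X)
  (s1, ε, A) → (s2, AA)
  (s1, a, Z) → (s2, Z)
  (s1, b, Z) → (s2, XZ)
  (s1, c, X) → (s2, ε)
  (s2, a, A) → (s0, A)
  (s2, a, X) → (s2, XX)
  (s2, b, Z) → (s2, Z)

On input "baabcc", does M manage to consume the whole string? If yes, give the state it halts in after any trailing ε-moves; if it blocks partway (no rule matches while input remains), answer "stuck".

stuck

(s0, baabcc, Z) ⊢ (s0, aabcc, Z) ⊢ (s1, abcc, AZ) ⊢ (s2, abcc, AAZ) ⊢ (s0, bcc, AAZ) ⊢ (s1, cc, XAZ) ⊢ (s2, c, AZ)
No transition for (s2, c, top A); M blocks with input c remaining.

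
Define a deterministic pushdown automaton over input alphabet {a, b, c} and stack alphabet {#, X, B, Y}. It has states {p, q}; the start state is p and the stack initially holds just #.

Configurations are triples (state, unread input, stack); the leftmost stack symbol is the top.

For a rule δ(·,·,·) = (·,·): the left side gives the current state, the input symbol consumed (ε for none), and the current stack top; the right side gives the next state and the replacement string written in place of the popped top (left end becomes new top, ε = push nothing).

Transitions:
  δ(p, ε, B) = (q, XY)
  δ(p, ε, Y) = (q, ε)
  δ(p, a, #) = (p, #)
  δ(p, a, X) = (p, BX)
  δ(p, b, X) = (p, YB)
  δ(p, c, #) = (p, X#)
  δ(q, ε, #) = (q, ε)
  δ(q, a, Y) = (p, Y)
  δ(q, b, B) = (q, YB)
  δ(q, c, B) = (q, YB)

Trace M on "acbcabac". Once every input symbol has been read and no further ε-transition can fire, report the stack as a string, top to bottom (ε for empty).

YB#

(p, acbcabac, #)
  read a, top #: go to p, push # → (p, cbcabac, #)
  read c, top #: go to p, push X# → (p, bcabac, X#)
  read b, top X: go to p, push YB → (p, cabac, YB#)
  ε-move, top Y: go to q, push ε → (q, cabac, B#)
  read c, top B: go to q, push YB → (q, abac, YB#)
  read a, top Y: go to p, push Y → (p, bac, YB#)
  ε-move, top Y: go to q, push ε → (q, bac, B#)
  read b, top B: go to q, push YB → (q, ac, YB#)
  read a, top Y: go to p, push Y → (p, c, YB#)
  ε-move, top Y: go to q, push ε → (q, c, B#)
  read c, top B: go to q, push YB → (q, ε, YB#)
All input consumed in state q with stack YB#.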